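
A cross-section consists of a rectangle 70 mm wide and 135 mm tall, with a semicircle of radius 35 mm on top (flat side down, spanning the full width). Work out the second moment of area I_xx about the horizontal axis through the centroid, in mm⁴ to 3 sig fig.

Split into non-overlapping primitives; take the origin at the lower-left of the bounding box.
Rectangular body: 70 × 135, A = 9 450 mm², y = 67.5 mm, Ī = 14 352 188 mm⁴.
Semicircular cap: semicircle r = 35, A = 1924.2 mm², y = 149.85 mm, Ī = 164 704 mm⁴.
Centroid: ȳ = ΣA·y / ΣA = 81.432 mm.
Transfer each piece to the horizontal axis through the centroid using Ī + A·d² with d = y − 81.432:
  rectangular body: d = -13.932 mm → contributes +16 186 504 mm⁴
  semicircular cap: d = 68.422 mm → contributes +9 173 156 mm⁴
Total I = 25 359 660 mm⁴.

I_xx ≈ 2.54 × 10⁷ mm⁴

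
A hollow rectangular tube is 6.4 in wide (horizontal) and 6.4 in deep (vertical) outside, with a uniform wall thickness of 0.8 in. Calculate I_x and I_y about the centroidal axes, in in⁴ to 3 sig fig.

Treat the section as a set of non-overlapping primitives; coordinates are from the bounding-box lower-left.
Outer rectangle: 6.4 × 6.4, A = 40.96 in², y = 3.2 in, Ī = 139.81 in⁴.
Inner void (subtracted): 4.8 × 4.8, A = 23.04 in², y = 3.2 in, Ī = 44.237 in⁴.
By symmetry the centroid is at mid-height, ȳ = 3.2 in.
All pieces are centred on the centroidal x-axis, so I = ΣĪ (holes subtracted) = 95.573 in⁴.
Repeating about the centroidal y-axis gives I_y = 95.573 in⁴.

I_x ≈ 95.6 in⁴, I_y ≈ 95.6 in⁴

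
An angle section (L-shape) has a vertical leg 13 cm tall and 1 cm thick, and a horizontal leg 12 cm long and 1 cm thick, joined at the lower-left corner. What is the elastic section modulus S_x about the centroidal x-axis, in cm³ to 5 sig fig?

Decompose the section into non-overlapping parts with the origin at the bottom-left of its bounding rectangle.
Vertical leg: 1 × 13, A = 13 cm², y = 6.5 cm, Ī = 183.0833 cm⁴.
Horizontal leg (remainder): 11 × 1, A = 11 cm², y = 0.5 cm, Ī = 0.9166667 cm⁴.
Centroid: ȳ = ΣA·y / ΣA = 3.75 cm.
Transfer each piece to the centroidal x-axis using Ī + A·d² with d = y − 3.75:
  vertical leg: d = 2.75 cm → contributes +281.3958 cm⁴
  horizontal leg (remainder): d = -3.25 cm → contributes +117.1042 cm⁴
Total I = 398.5 cm⁴.
Extreme fibre distance c = 9.25 cm; S = I/c = 43.08108 cm³.

S_x ≈ 43.081 cm³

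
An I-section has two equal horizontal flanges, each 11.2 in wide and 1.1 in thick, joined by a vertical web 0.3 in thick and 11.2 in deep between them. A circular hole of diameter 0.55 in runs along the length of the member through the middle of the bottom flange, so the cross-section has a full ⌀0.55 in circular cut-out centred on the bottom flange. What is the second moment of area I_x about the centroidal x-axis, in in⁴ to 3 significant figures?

I_x ≈ 960 in⁴

Decompose the section into non-overlapping parts with the origin at the bottom-left of its bounding rectangle.
Bottom flange: 11.2 × 1.1, A = 12.32 in², y = 0.55 in, Ī = 1.2423 in⁴.
Web: 0.3 × 11.2, A = 3.36 in², y = 6.7 in, Ī = 35.123 in⁴.
Top flange: 11.2 × 1.1, A = 12.32 in², y = 12.85 in, Ī = 1.2423 in⁴.
Hole (subtracted): ⌀0.55, A = 0.23758 in², y = 0.55 in, Ī = 0.0044918 in⁴.
Centroid: ȳ = ΣA·y / ΣA = 6.7526 in.
Transfer each piece to the centroidal x-axis using Ī + A·d² with d = y − 6.7526:
  bottom flange: d = -6.2026 in → contributes +475.22 in⁴
  web: d = -0.05263 in → contributes +35.133 in⁴
  top flange: d = 6.0974 in → contributes +459.27 in⁴
  hole: d = -6.2026 in → contributes −9.1449 in⁴
Total I = 960.49 in⁴.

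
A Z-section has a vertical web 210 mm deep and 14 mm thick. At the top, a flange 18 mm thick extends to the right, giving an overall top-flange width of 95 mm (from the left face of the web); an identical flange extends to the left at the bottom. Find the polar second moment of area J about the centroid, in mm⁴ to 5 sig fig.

J ≈ 4.5979 × 10⁷ mm⁴

Break the section into simple shapes (no overlaps), measuring from the bottom-left corner of the bounding box.
Web: 14 × 210, A = 2 940 mm², y = 105 mm, Ī = 10 804 500 mm⁴.
Top flange (beyond web): 81 × 18, A = 1 458 mm², y = 201 mm, Ī = 39 366 mm⁴.
Bottom flange (beyond web): 81 × 18, A = 1 458 mm², y = 9 mm, Ī = 39 366 mm⁴.
Centroid: ȳ = ΣA·y / ΣA = 105 mm.
Transfer each piece to the centroidal x-axis using Ī + A·d² with d = y − 105:
  web: d = 0 mm → contributes +10 804 500 mm⁴
  top flange (beyond web): d = 96 mm → contributes +13 476 294 mm⁴
  bottom flange (beyond web): d = -96 mm → contributes +13 476 294 mm⁴
Total I = 37 757 088 mm⁴.
For the y-axis: x̄ = 88 mm.
Repeating about the centroidal y-axis gives I_y = 8 221 568 mm⁴.
Polar second moment: J = I_x + I_y = 45 978 656 mm⁴.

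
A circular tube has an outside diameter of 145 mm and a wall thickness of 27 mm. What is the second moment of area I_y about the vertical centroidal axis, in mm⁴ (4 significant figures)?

I_y ≈ 1.833 × 10⁷ mm⁴

Treat the section as a set of non-overlapping primitives; coordinates are from the bounding-box lower-left.
Outer circle: ⌀145, A = 16 513 mm², x = 72.5 mm, Ī = 21 699 109 mm⁴.
Bore (subtracted): ⌀91, A = 6503.88 mm², x = 72.5 mm, Ī = 3 366 166 mm⁴.
By symmetry the centroid is at mid-width, x̄ = 72.5 mm.
All pieces are centred on the vertical centroidal axis, so I = ΣĪ (holes subtracted) = 18 332 944 mm⁴.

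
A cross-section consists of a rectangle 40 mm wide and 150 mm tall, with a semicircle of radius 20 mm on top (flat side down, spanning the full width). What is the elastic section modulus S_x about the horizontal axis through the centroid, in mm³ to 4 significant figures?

S_x ≈ 1.749 × 10⁵ mm³

Break the section into simple shapes (no overlaps), measuring from the bottom-left corner of the bounding box.
Rectangular body: 40 × 150, A = 6 000 mm², y = 75 mm, Ī = 11 250 000 mm⁴.
Semicircular cap: semicircle r = 20, A = 628.319 mm², y = 158.488 mm, Ī = 17561.1 mm⁴.
Centroid: ȳ = ΣA·y / ΣA = 82.9141 mm.
Transfer each piece to the horizontal axis through the centroid using Ī + A·d² with d = y − 82.9141:
  rectangular body: d = -7.91411 mm → contributes +11 625 799 mm⁴
  semicircular cap: d = 75.5742 mm → contributes +3 606 173 mm⁴
Total I = 15 231 972 mm⁴.
Extreme fibre distance c = 87.0859 mm; S = I/c = 174 907 mm³.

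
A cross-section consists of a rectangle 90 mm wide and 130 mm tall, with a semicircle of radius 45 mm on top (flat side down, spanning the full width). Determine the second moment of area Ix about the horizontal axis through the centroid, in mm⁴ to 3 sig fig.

Ix ≈ 3.46 × 10⁷ mm⁴

Split into non-overlapping primitives; take the origin at the lower-left of the bounding box.
Rectangular body: 90 × 130, A = 11 700 mm², y = 65 mm, Ī = 16 477 500 mm⁴.
Semicircular cap: semicircle r = 45, A = 3180.9 mm², y = 149.1 mm, Ī = 450 072 mm⁴.
Centroid: ȳ = ΣA·y / ΣA = 82.977 mm.
Transfer each piece to the horizontal axis through the centroid using Ī + A·d² with d = y − 82.977:
  rectangular body: d = -17.977 mm → contributes +20 258 415 mm⁴
  semicircular cap: d = 66.122 mm → contributes +14 357 214 mm⁴
Total I = 34 615 629 mm⁴.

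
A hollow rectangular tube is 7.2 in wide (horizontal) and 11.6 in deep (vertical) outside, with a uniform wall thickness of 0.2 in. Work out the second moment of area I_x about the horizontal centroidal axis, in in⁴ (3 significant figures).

I_x ≈ 140 in⁴

Break the section into simple shapes (no overlaps), measuring from the bottom-left corner of the bounding box.
Outer rectangle: 7.2 × 11.6, A = 83.52 in², y = 5.8 in, Ī = 936.54 in⁴.
Inner void (subtracted): 6.8 × 11.2, A = 76.16 in², y = 5.8 in, Ī = 796.13 in⁴.
By symmetry the centroid is at mid-height, ȳ = 5.8 in.
All pieces are centred on the horizontal centroidal axis, so I = ΣĪ (holes subtracted) = 140.41 in⁴.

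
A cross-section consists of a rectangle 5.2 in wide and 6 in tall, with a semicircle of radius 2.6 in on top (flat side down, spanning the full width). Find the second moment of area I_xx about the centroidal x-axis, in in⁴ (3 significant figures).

I_xx ≈ 232 in⁴

Break the section into simple shapes (no overlaps), measuring from the bottom-left corner of the bounding box.
Rectangular body: 5.2 × 6, A = 31.2 in², y = 3 in, Ī = 93.6 in⁴.
Semicircular cap: semicircle r = 2.6, A = 10.619 in², y = 7.1035 in, Ī = 5.0156 in⁴.
Centroid: ȳ = ΣA·y / ΣA = 4.042 in.
Transfer each piece to the centroidal x-axis using Ī + A·d² with d = y − 4.042:
  rectangular body: d = -1.042 in → contributes +127.47 in⁴
  semicircular cap: d = 3.0615 in → contributes +104.54 in⁴
Total I = 232.02 in⁴.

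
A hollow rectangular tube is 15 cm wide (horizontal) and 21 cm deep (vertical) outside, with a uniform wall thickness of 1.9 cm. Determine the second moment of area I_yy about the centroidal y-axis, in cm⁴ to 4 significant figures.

Split into non-overlapping primitives; take the origin at the lower-left of the bounding box.
Outer rectangle: 15 × 21, A = 315 cm², x = 7.5 cm, Ī = 5906.25 cm⁴.
Inner void (subtracted): 11.2 × 17.2, A = 192.64 cm², x = 7.5 cm, Ī = 2013.73 cm⁴.
By symmetry the centroid is at mid-width, x̄ = 7.5 cm.
All pieces are centred on the centroidal y-axis, so I = ΣĪ (holes subtracted) = 3892.52 cm⁴.

I_yy ≈ 3893 cm⁴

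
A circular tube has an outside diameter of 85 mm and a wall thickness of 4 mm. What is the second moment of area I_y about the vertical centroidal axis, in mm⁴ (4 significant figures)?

Split into non-overlapping primitives; take the origin at the lower-left of the bounding box.
Outer circle: ⌀85, A = 5674.5 mm², x = 42.5 mm, Ī = 2 562 392 mm⁴.
Bore (subtracted): ⌀77, A = 4656.63 mm², x = 42.5 mm, Ī = 1 725 571 mm⁴.
By symmetry the centroid is at mid-width, x̄ = 42.5 mm.
All pieces are centred on the vertical centroidal axis, so I = ΣĪ (holes subtracted) = 836 821 mm⁴.

I_y ≈ 8.368 × 10⁵ mm⁴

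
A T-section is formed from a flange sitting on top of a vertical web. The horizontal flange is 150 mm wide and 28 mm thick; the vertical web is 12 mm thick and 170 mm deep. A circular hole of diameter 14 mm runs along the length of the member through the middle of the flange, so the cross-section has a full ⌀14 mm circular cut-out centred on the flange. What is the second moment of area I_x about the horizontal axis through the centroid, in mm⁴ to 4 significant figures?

Treat the section as a set of non-overlapping primitives; coordinates are from the bounding-box lower-left.
Flange: 150 × 28, A = 4 200 mm², y = 184 mm, Ī = 274 400 mm⁴.
Web: 12 × 170, A = 2 040 mm², y = 85 mm, Ī = 4 913 000 mm⁴.
Hole (subtracted): ⌀14, A = 153.938 mm², y = 184 mm, Ī = 1885.74 mm⁴.
Centroid: ȳ = ΣA·y / ΣA = 150.816 mm.
Transfer each piece to the horizontal axis through the centroid using Ī + A·d² with d = y − 150.816:
  flange: d = 33.184 mm → contributes +4 899 352 mm⁴
  web: d = -65.816 mm → contributes +13 749 756 mm⁴
  hole: d = 33.184 mm → contributes −171 399 mm⁴
Total I = 18 477 710 mm⁴.

I_x ≈ 1.848 × 10⁷ mm⁴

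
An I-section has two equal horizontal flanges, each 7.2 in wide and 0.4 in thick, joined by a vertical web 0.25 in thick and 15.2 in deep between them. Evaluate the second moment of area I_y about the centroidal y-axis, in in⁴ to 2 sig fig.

I_y ≈ 25 in⁴

Break the section into simple shapes (no overlaps), measuring from the bottom-left corner of the bounding box.
Bottom flange: 7.2 × 0.4, A = 2.88 in², x = 3.6 in, Ī = 12.44 in⁴.
Web: 0.25 × 15.2, A = 3.8 in², x = 3.6 in, Ī = 0.01979 in⁴.
Top flange: 7.2 × 0.4, A = 2.88 in², x = 3.6 in, Ī = 12.44 in⁴.
By symmetry the centroid is at mid-width, x̄ = 3.6 in.
All pieces are centred on the centroidal y-axis, so I = ΣĪ = 24.9 in⁴.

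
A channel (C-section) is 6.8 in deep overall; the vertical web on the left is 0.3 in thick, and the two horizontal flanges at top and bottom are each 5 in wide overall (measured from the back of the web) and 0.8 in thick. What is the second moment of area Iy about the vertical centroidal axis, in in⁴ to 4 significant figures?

Decompose the section into non-overlapping parts with the origin at the bottom-left of its bounding rectangle.
Web: 0.3 × 6.8, A = 2.04 in², x = 0.15 in, Ī = 0.0153 in⁴.
Top flange (beyond web): 4.7 × 0.8, A = 3.76 in², x = 2.65 in, Ī = 6.92153 in⁴.
Bottom flange (beyond web): 4.7 × 0.8, A = 3.76 in², x = 2.65 in, Ī = 6.92153 in⁴.
Centroid: x̄ = ΣA·x / ΣA = 2.11653 in.
Transfer each piece to the vertical centroidal axis using Ī + A·d² with d = x − 2.11653:
  web: d = -1.96653 in → contributes +7.90445 in⁴
  top flange (beyond web): d = 0.533473 in → contributes +7.9916 in⁴
  bottom flange (beyond web): d = 0.533473 in → contributes +7.9916 in⁴
Total I = 23.8877 in⁴.

Iy ≈ 23.89 in⁴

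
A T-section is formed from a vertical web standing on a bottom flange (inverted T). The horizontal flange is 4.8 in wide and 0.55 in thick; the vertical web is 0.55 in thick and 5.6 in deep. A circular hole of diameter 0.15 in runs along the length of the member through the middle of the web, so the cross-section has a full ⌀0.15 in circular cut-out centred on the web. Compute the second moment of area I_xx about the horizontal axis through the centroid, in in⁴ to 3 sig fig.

Split into non-overlapping primitives; take the origin at the lower-left of the bounding box.
Flange: 4.8 × 0.55, A = 2.64 in², y = 0.275 in, Ī = 0.06655 in⁴.
Web: 0.55 × 5.6, A = 3.08 in², y = 3.35 in, Ī = 8.0491 in⁴.
Hole (subtracted): ⌀0.15, A = 0.017671 in², y = 3.35 in, Ī = 0.00002485 in⁴.
Centroid: ȳ = ΣA·y / ΣA = 1.9264 in.
Transfer each piece to the horizontal axis through the centroid using Ī + A·d² with d = y − 1.9264:
  flange: d = -1.6514 in → contributes +7.2659 in⁴
  web: d = 1.4236 in → contributes +14.291 in⁴
  hole: d = 1.4236 in → contributes −0.03584 in⁴
Total I = 21.521 in⁴.

I_xx ≈ 21.5 in⁴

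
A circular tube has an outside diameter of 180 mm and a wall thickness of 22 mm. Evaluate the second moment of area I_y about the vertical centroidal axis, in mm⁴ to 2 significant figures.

I_y ≈ 3.5 × 10⁷ mm⁴

Split into non-overlapping primitives; take the origin at the lower-left of the bounding box.
Outer circle: ⌀180, A = 25 447 mm², x = 90 mm, Ī = 51 529 974 mm⁴.
Bore (subtracted): ⌀136, A = 14 527 mm², x = 90 mm, Ī = 16 792 893 mm⁴.
By symmetry the centroid is at mid-width, x̄ = 90 mm.
All pieces are centred on the vertical centroidal axis, so I = ΣĪ (holes subtracted) = 34 737 080 mm⁴.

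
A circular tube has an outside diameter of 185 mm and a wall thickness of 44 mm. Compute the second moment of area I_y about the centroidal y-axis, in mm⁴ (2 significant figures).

Break the section into simple shapes (no overlaps), measuring from the bottom-left corner of the bounding box.
Outer circle: ⌀185, A = 26 880 mm², x = 92.5 mm, Ī = 57 498 539 mm⁴.
Bore (subtracted): ⌀97, A = 7 390 mm², x = 92.5 mm, Ī = 4 345 671 mm⁴.
By symmetry the centroid is at mid-width, x̄ = 92.5 mm.
All pieces are centred on the centroidal y-axis, so I = ΣĪ (holes subtracted) = 53 152 868 mm⁴.

I_y ≈ 5.3 × 10⁷ mm⁴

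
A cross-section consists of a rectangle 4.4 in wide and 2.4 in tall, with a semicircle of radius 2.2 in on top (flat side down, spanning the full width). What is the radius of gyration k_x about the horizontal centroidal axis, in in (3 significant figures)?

Treat the section as a set of non-overlapping primitives; coordinates are from the bounding-box lower-left.
Rectangular body: 4.4 × 2.4, A = 10.56 in², y = 1.2 in, Ī = 5.0688 in⁴.
Semicircular cap: semicircle r = 2.2, A = 7.6027 in², y = 3.3337 in, Ī = 2.5711 in⁴.
Centroid: ȳ = ΣA·y / ΣA = 2.0931 in.
Transfer each piece to the horizontal centroidal axis using Ī + A·d² with d = y − 2.0931:
  rectangular body: d = -0.89314 in → contributes +13.493 in⁴
  semicircular cap: d = 1.2406 in → contributes +14.272 in⁴
Total I = 27.764 in⁴.
Radius of gyration: k = √(I/A) = √(27.764 / 18.163) = 1.2364 in.

k_x ≈ 1.24 in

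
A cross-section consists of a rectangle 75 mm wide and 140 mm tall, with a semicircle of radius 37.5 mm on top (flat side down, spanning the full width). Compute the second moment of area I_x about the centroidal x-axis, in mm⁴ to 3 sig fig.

Break the section into simple shapes (no overlaps), measuring from the bottom-left corner of the bounding box.
Rectangular body: 75 × 140, A = 10 500 mm², y = 70 mm, Ī = 17 150 000 mm⁴.
Semicircular cap: semicircle r = 37.5, A = 2208.9 mm², y = 155.92 mm, Ī = 217 049 mm⁴.
Centroid: ȳ = ΣA·y / ΣA = 84.933 mm.
Transfer each piece to the centroidal x-axis using Ī + A·d² with d = y − 84.933:
  rectangular body: d = -14.933 mm → contributes +19 491 418 mm⁴
  semicircular cap: d = 70.983 mm → contributes +11 346 810 mm⁴
Total I = 30 838 228 mm⁴.

I_x ≈ 3.08 × 10⁷ mm⁴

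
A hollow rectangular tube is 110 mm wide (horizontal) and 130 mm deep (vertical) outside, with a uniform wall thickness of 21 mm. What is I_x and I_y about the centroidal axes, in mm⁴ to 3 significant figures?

Split into non-overlapping primitives; take the origin at the lower-left of the bounding box.
Outer rectangle: 110 × 130, A = 14 300 mm², y = 65 mm, Ī = 20 139 167 mm⁴.
Inner void (subtracted): 68 × 88, A = 5 984 mm², y = 65 mm, Ī = 3 861 675 mm⁴.
By symmetry the centroid is at mid-height, ȳ = 65 mm.
All pieces are centred on the centroidal x-axis, so I = ΣĪ (holes subtracted) = 16 277 492 mm⁴.
Repeating about the centroidal y-axis gives I_y = 12 113 332 mm⁴.

I_x ≈ 1.63 × 10⁷ mm⁴, I_y ≈ 1.21 × 10⁷ mm⁴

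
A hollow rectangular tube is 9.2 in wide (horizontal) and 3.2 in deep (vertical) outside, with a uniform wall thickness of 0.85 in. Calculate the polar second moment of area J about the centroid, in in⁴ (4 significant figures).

Treat the section as a set of non-overlapping primitives; coordinates are from the bounding-box lower-left.
Outer rectangle: 9.2 × 3.2, A = 29.44 in², y = 1.6 in, Ī = 25.1221 in⁴.
Inner void (subtracted): 7.5 × 1.5, A = 11.25 in², y = 1.6 in, Ī = 2.10938 in⁴.
By symmetry the centroid is at mid-height, ȳ = 1.6 in.
All pieces are centred on the centroidal x-axis, so I = ΣĪ (holes subtracted) = 23.0128 in⁴.
Repeating about the centroidal y-axis gives I_y = 154.916 in⁴.
Polar second moment: J = I_x + I_y = 177.929 in⁴.

J ≈ 177.9 in⁴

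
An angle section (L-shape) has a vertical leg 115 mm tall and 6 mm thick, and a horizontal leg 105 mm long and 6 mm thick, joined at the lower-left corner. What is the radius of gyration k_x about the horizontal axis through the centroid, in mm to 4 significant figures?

Split into non-overlapping primitives; take the origin at the lower-left of the bounding box.
Vertical leg: 6 × 115, A = 690 mm², y = 57.5 mm, Ī = 760 438 mm⁴.
Horizontal leg (remainder): 99 × 6, A = 594 mm², y = 3 mm, Ī = 1 782 mm⁴.
Centroid: ȳ = ΣA·y / ΣA = 32.2874 mm.
Transfer each piece to the horizontal axis through the centroid using Ī + A·d² with d = y − 32.2874:
  vertical leg: d = 25.2126 mm → contributes +1 199 054 mm⁴
  horizontal leg (remainder): d = -29.2874 mm → contributes +511 286 mm⁴
Total I = 1 710 340 mm⁴.
Radius of gyration: k = √(I/A) = √(1 710 340 / 1 284) = 36.4971 mm.

k_x ≈ 36.50 mm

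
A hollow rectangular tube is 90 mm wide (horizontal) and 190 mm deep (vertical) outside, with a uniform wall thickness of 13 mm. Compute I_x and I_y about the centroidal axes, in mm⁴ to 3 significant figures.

I_x ≈ 2.79 × 10⁷ mm⁴, I_y ≈ 7.96 × 10⁶ mm⁴

Decompose the section into non-overlapping parts with the origin at the bottom-left of its bounding rectangle.
Outer rectangle: 90 × 190, A = 17 100 mm², y = 95 mm, Ī = 51 442 500 mm⁴.
Inner void (subtracted): 64 × 164, A = 10 496 mm², y = 95 mm, Ī = 23 525 035 mm⁴.
By symmetry the centroid is at mid-height, ȳ = 95 mm.
All pieces are centred on the centroidal x-axis, so I = ΣĪ (holes subtracted) = 27 917 465 mm⁴.
Repeating about the centroidal y-axis gives I_y = 7 959 865 mm⁴.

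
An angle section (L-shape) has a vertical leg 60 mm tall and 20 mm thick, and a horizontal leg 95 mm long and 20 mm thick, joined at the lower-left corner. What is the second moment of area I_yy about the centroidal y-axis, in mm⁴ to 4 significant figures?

Treat the section as a set of non-overlapping primitives; coordinates are from the bounding-box lower-left.
Vertical leg: 20 × 60, A = 1 200 mm², x = 10 mm, Ī = 40 000 mm⁴.
Horizontal leg (remainder): 75 × 20, A = 1 500 mm², x = 57.5 mm, Ī = 703 125 mm⁴.
Centroid: x̄ = ΣA·x / ΣA = 36.3889 mm.
Transfer each piece to the centroidal y-axis using Ī + A·d² with d = x − 36.3889:
  vertical leg: d = -26.3889 mm → contributes +875 648 mm⁴
  horizontal leg (remainder): d = 21.1111 mm → contributes +1 371 644 mm⁴
Total I = 2 247 292 mm⁴.

I_yy ≈ 2.247 × 10⁶ mm⁴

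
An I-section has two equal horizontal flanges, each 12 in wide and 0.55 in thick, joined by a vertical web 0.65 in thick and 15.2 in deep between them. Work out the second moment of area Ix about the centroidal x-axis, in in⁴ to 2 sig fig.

Ix ≈ 1000 in⁴

Treat the section as a set of non-overlapping primitives; coordinates are from the bounding-box lower-left.
Bottom flange: 12 × 0.55, A = 6.6 in², y = 0.275 in, Ī = 0.1664 in⁴.
Web: 0.65 × 15.2, A = 9.88 in², y = 8.15 in, Ī = 190.2 in⁴.
Top flange: 12 × 0.55, A = 6.6 in², y = 16.03 in, Ī = 0.1664 in⁴.
By symmetry the centroid is at mid-height, ȳ = 8.15 in.
Transfer each piece to the centroidal x-axis using Ī + A·d² with d = y − 8.15:
  bottom flange: d = -7.875 in → contributes +409.5 in⁴
  web: d = 0 in → contributes +190.2 in⁴
  top flange: d = 7.875 in → contributes +409.5 in⁴
Total I = 1 009 in⁴.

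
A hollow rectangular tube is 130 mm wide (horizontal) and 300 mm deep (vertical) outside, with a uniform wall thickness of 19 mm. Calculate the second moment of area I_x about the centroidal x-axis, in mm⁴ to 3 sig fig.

Split into non-overlapping primitives; take the origin at the lower-left of the bounding box.
Outer rectangle: 130 × 300, A = 39 000 mm², y = 150 mm, Ī = 292 500 000 mm⁴.
Inner void (subtracted): 92 × 262, A = 24 104 mm², y = 150 mm, Ī = 137 882 915 mm⁴.
By symmetry the centroid is at mid-height, ȳ = 150 mm.
All pieces are centred on the centroidal x-axis, so I = ΣĪ (holes subtracted) = 154 617 085 mm⁴.

I_x ≈ 1.55 × 10⁸ mm⁴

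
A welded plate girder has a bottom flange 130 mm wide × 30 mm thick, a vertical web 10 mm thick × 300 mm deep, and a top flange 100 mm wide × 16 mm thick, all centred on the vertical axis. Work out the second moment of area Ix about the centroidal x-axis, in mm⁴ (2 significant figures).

Ix ≈ 1.5 × 10⁸ mm⁴

Treat the section as a set of non-overlapping primitives; coordinates are from the bounding-box lower-left.
Bottom plate: 130 × 30, A = 3 900 mm², y = 15 mm, Ī = 292 500 mm⁴.
Web plate: 10 × 300, A = 3 000 mm², y = 180 mm, Ī = 22 500 000 mm⁴.
Top plate: 100 × 16, A = 1 600 mm², y = 338 mm, Ī = 34 133 mm⁴.
Centroid: ȳ = ΣA·y / ΣA = 134 mm.
Transfer each piece to the centroidal x-axis using Ī + A·d² with d = y − 134:
  bottom plate: d = -119 mm → contributes +55 553 165 mm⁴
  web plate: d = 45.96 mm → contributes +28 838 263 mm⁴
  top plate: d = 204 mm → contributes +66 596 695 mm⁴
Total I = 150 988 123 mm⁴.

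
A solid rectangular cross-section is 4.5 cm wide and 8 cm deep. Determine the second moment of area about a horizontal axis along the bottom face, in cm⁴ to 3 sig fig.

The section: 4.5 × 8, A = 36 cm², y = 4 cm, Ī = 192 cm⁴.
Transfer it to the bottom edge using Ī + A·d² with d = y − 0:
  the section: d = 4 cm → contributes +768 cm⁴
Total I = 768 cm⁴.

I_base ≈ 768 cm⁴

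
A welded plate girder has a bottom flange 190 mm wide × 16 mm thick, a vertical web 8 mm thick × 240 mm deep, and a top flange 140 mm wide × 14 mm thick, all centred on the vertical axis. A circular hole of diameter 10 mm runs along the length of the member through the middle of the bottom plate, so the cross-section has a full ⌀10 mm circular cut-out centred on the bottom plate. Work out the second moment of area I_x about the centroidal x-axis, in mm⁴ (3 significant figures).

Treat the section as a set of non-overlapping primitives; coordinates are from the bounding-box lower-left.
Bottom plate: 190 × 16, A = 3 040 mm², y = 8 mm, Ī = 64 853 mm⁴.
Web plate: 8 × 240, A = 1 920 mm², y = 136 mm, Ī = 9 216 000 mm⁴.
Top plate: 140 × 14, A = 1 960 mm², y = 263 mm, Ī = 32 013 mm⁴.
Hole (subtracted): ⌀10, A = 78.54 mm², y = 8 mm, Ī = 490.87 mm⁴.
Centroid: ȳ = ΣA·y / ΣA = 116.98 mm.
Transfer each piece to the centroidal x-axis using Ī + A·d² with d = y − 116.98:
  bottom plate: d = -108.98 mm → contributes +36 167 677 mm⁴
  web plate: d = 19.023 mm → contributes +9 910 818 mm⁴
  top plate: d = 146.02 mm → contributes +41 824 689 mm⁴
  hole: d = -108.98 mm → contributes −933 224 mm⁴
Total I = 86 969 961 mm⁴.

I_x ≈ 8.70 × 10⁷ mm⁴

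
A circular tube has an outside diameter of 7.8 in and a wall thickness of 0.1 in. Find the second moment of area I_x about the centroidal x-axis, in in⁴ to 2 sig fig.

Decompose the section into non-overlapping parts with the origin at the bottom-left of its bounding rectangle.
Outer circle: ⌀7.8, A = 47.78 in², y = 3.9 in, Ī = 181.7 in⁴.
Bore (subtracted): ⌀7.6, A = 45.36 in², y = 3.9 in, Ī = 163.8 in⁴.
By symmetry the centroid is at mid-height, ȳ = 3.9 in.
All pieces are centred on the centroidal x-axis, so I = ΣĪ (holes subtracted) = 17.93 in⁴.

I_x ≈ 18 in⁴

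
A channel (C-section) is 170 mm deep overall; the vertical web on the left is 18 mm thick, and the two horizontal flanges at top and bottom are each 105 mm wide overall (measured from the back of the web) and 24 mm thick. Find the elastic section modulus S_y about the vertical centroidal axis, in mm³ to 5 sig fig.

Treat the section as a set of non-overlapping primitives; coordinates are from the bounding-box lower-left.
Web: 18 × 170, A = 3 060 mm², x = 9 mm, Ī = 82 620 mm⁴.
Top flange (beyond web): 87 × 24, A = 2 088 mm², x = 61.5 mm, Ī = 1 317 006 mm⁴.
Bottom flange (beyond web): 87 × 24, A = 2 088 mm², x = 61.5 mm, Ī = 1 317 006 mm⁴.
Centroid: x̄ = ΣA·x / ΣA = 39.29851 mm.
Transfer each piece to the vertical centroidal axis using Ī + A·d² with d = x − 39.29851:
  web: d = -30.29851 mm → contributes +2 891 699 mm⁴
  top flange (beyond web): d = 22.20149 mm → contributes +2 346 194 mm⁴
  bottom flange (beyond web): d = 22.20149 mm → contributes +2 346 194 mm⁴
Total I = 7 584 087 mm⁴.
Extreme fibre distance c = 65.70149 mm; S = I/c = 115432.5 mm³.

S_y ≈ 1.1543 × 10⁵ mm³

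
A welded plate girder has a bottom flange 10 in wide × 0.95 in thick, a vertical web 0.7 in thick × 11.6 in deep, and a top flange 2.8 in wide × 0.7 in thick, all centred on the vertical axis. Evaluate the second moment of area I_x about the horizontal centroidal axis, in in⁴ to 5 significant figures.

I_x ≈ 424.53 in⁴

Decompose the section into non-overlapping parts with the origin at the bottom-left of its bounding rectangle.
Bottom plate: 10 × 0.95, A = 9.5 in², y = 0.475 in, Ī = 0.7144792 in⁴.
Web plate: 0.7 × 11.6, A = 8.12 in², y = 6.75 in, Ī = 91.05227 in⁴.
Top plate: 2.8 × 0.7, A = 1.96 in², y = 12.9 in, Ī = 0.08003333 in⁴.
Centroid: ȳ = ΣA·y / ΣA = 4.321067 in.
Transfer each piece to the horizontal centroidal axis using Ī + A·d² with d = y − 4.321067:
  bottom plate: d = -3.846067 in → contributes +141.2407 in⁴
  web plate: d = 2.428933 in → contributes +138.9579 in⁴
  top plate: d = 8.578933 in → contributes +144.3323 in⁴
Total I = 424.5309 in⁴.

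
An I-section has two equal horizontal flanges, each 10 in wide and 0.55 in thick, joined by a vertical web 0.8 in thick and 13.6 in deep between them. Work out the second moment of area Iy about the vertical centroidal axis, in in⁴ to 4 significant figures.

Treat the section as a set of non-overlapping primitives; coordinates are from the bounding-box lower-left.
Bottom flange: 10 × 0.55, A = 5.5 in², x = 5 in, Ī = 45.8333 in⁴.
Web: 0.8 × 13.6, A = 10.88 in², x = 5 in, Ī = 0.580267 in⁴.
Top flange: 10 × 0.55, A = 5.5 in², x = 5 in, Ī = 45.8333 in⁴.
By symmetry the centroid is at mid-width, x̄ = 5 in.
All pieces are centred on the vertical centroidal axis, so I = ΣĪ = 92.2469 in⁴.

Iy ≈ 92.25 in⁴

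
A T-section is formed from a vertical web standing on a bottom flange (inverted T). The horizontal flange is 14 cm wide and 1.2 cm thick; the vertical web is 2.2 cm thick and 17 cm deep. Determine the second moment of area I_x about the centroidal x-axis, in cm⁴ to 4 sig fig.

I_x ≈ 1863 cm⁴

Break the section into simple shapes (no overlaps), measuring from the bottom-left corner of the bounding box.
Flange: 14 × 1.2, A = 16.8 cm², y = 0.6 cm, Ī = 2.016 cm⁴.
Web: 2.2 × 17, A = 37.4 cm², y = 9.7 cm, Ī = 900.717 cm⁴.
Centroid: ȳ = ΣA·y / ΣA = 6.87934 cm.
Transfer each piece to the centroidal x-axis using Ī + A·d² with d = y − 6.87934:
  flange: d = -6.27934 cm → contributes +664.441 cm⁴
  web: d = 2.82066 cm → contributes +1198.28 cm⁴
Total I = 1862.72 cm⁴.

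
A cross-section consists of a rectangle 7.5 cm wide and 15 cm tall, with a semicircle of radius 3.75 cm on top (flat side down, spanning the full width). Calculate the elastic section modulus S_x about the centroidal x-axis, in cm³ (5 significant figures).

S_x ≈ 374.80 cm³

Break the section into simple shapes (no overlaps), measuring from the bottom-left corner of the bounding box.
Rectangular body: 7.5 × 15, A = 112.5 cm², y = 7.5 cm, Ī = 2109.375 cm⁴.
Semicircular cap: semicircle r = 3.75, A = 22.08932 cm², y = 16.59155 cm, Ī = 21.70487 cm⁴.
Centroid: ȳ = ΣA·y / ΣA = 8.99214 cm.
Transfer each piece to the centroidal x-axis using Ī + A·d² with d = y − 8.99214:
  rectangular body: d = -1.49214 cm → contributes +2359.854 cm⁴
  semicircular cap: d = 7.599409 cm → contributes +1297.386 cm⁴
Total I = 3657.24 cm⁴.
Extreme fibre distance c = 9.75786 cm; S = I/c = 374.7994 cm³.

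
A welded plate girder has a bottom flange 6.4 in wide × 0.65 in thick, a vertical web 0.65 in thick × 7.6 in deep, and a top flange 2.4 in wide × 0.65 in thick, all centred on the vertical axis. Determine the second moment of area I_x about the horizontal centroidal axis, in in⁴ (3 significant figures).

I_x ≈ 111 in⁴

Break the section into simple shapes (no overlaps), measuring from the bottom-left corner of the bounding box.
Bottom plate: 6.4 × 0.65, A = 4.16 in², y = 0.325 in, Ī = 0.14647 in⁴.
Web plate: 0.65 × 7.6, A = 4.94 in², y = 4.45 in, Ī = 23.778 in⁴.
Top plate: 2.4 × 0.65, A = 1.56 in², y = 8.575 in, Ī = 0.054925 in⁴.
Centroid: ȳ = ΣA·y / ΣA = 3.4439 in.
Transfer each piece to the horizontal centroidal axis using Ī + A·d² with d = y − 3.4439:
  bottom plate: d = -3.1189 in → contributes +40.613 in⁴
  web plate: d = 1.0061 in → contributes +28.778 in⁴
  top plate: d = 5.1311 in → contributes +41.127 in⁴
Total I = 110.52 in⁴.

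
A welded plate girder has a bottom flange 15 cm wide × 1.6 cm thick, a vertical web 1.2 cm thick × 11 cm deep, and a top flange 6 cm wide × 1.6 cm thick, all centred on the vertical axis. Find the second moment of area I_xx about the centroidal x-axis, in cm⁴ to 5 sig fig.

Break the section into simple shapes (no overlaps), measuring from the bottom-left corner of the bounding box.
Bottom plate: 15 × 1.6, A = 24 cm², y = 0.8 cm, Ī = 5.12 cm⁴.
Web plate: 1.2 × 11, A = 13.2 cm², y = 7.1 cm, Ī = 133.1 cm⁴.
Top plate: 6 × 1.6, A = 9.6 cm², y = 13.4 cm, Ī = 2.048 cm⁴.
Centroid: ȳ = ΣA·y / ΣA = 5.161538 cm.
Transfer each piece to the centroidal x-axis using Ī + A·d² with d = y − 5.161538:
  bottom plate: d = -4.361538 cm → contributes +461.6724 cm⁴
  web plate: d = 1.938462 cm → contributes +182.7008 cm⁴
  top plate: d = 8.238462 cm → contributes +653.6216 cm⁴
Total I = 1297.995 cm⁴.

I_xx ≈ 1298.0 cm⁴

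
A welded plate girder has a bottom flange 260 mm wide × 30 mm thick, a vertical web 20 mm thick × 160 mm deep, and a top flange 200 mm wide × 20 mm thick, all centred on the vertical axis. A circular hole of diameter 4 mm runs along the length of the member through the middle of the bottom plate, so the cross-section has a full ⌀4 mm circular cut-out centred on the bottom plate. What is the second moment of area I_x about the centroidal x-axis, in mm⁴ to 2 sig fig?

Decompose the section into non-overlapping parts with the origin at the bottom-left of its bounding rectangle.
Bottom plate: 260 × 30, A = 7 800 mm², y = 15 mm, Ī = 585 000 mm⁴.
Web plate: 20 × 160, A = 3 200 mm², y = 110 mm, Ī = 6 826 667 mm⁴.
Top plate: 200 × 20, A = 4 000 mm², y = 200 mm, Ī = 133 333 mm⁴.
Hole (subtracted): ⌀4, A = 12.57 mm², y = 15 mm, Ī = 12.57 mm⁴.
Centroid: ȳ = ΣA·y / ΣA = 84.66 mm.
Transfer each piece to the centroidal x-axis using Ī + A·d² with d = y − 84.66:
  bottom plate: d = -69.66 mm → contributes +38 432 836 mm⁴
  web plate: d = 25.34 mm → contributes +8 881 703 mm⁴
  top plate: d = 115.3 mm → contributes +53 348 112 mm⁴
  hole: d = -69.66 mm → contributes −60 988 mm⁴
Total I = 100 601 663 mm⁴.

I_x ≈ 1.0 × 10⁸ mm⁴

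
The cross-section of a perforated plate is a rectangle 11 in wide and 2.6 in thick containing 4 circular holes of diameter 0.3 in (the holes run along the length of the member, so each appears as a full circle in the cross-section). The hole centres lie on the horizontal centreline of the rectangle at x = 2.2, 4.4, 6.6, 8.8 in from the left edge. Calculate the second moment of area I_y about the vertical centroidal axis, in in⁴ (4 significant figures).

Break the section into simple shapes (no overlaps), measuring from the bottom-left corner of the bounding box.
Plate: 11 × 2.6, A = 28.6 in², x = 5.5 in, Ī = 288.383 in⁴.
Hole 1 (subtracted): ⌀0.3, A = 0.0706858 in², x = 2.2 in, Ī = 0.000397608 in⁴.
Hole 2 (subtracted): ⌀0.3, A = 0.0706858 in², x = 4.4 in, Ī = 0.000397608 in⁴.
Hole 3 (subtracted): ⌀0.3, A = 0.0706858 in², x = 6.6 in, Ī = 0.000397608 in⁴.
Hole 4 (subtracted): ⌀0.3, A = 0.0706858 in², x = 8.8 in, Ī = 0.000397608 in⁴.
By symmetry the centroid is at mid-width, x̄ = 5.5 in.
Transfer each piece to the vertical centroidal axis using Ī + A·d² with d = x − 5.5:
  plate: d = 0 in → contributes +288.383 in⁴
  hole 1: d = -3.3 in → contributes −0.770166 in⁴
  hole 2: d = -1.1 in → contributes −0.0859275 in⁴
  hole 3: d = 1.1 in → contributes −0.0859275 in⁴
  hole 4: d = 3.3 in → contributes −0.770166 in⁴
Total I = 286.671 in⁴.

I_y ≈ 286.7 in⁴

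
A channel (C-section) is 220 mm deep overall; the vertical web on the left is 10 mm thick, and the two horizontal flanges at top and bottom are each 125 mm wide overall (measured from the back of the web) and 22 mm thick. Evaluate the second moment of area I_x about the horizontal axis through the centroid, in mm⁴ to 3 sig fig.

Decompose the section into non-overlapping parts with the origin at the bottom-left of its bounding rectangle.
Web: 10 × 220, A = 2 200 mm², y = 110 mm, Ī = 8 873 333 mm⁴.
Top flange (beyond web): 115 × 22, A = 2 530 mm², y = 209 mm, Ī = 102 043 mm⁴.
Bottom flange (beyond web): 115 × 22, A = 2 530 mm², y = 11 mm, Ī = 102 043 mm⁴.
By symmetry the centroid is at mid-height, ȳ = 110 mm.
Transfer each piece to the horizontal axis through the centroid using Ī + A·d² with d = y − 110:
  web: d = 0 mm → contributes +8 873 333 mm⁴
  top flange (beyond web): d = 99 mm → contributes +24 898 573 mm⁴
  bottom flange (beyond web): d = -99 mm → contributes +24 898 573 mm⁴
Total I = 58 670 480 mm⁴.

I_x ≈ 5.87 × 10⁷ mm⁴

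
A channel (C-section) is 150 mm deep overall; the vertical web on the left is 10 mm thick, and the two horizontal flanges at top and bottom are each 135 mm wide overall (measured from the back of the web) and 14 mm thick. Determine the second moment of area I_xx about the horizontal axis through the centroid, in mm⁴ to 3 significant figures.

I_xx ≈ 1.91 × 10⁷ mm⁴

Split into non-overlapping primitives; take the origin at the lower-left of the bounding box.
Web: 10 × 150, A = 1 500 mm², y = 75 mm, Ī = 2 812 500 mm⁴.
Top flange (beyond web): 125 × 14, A = 1 750 mm², y = 143 mm, Ī = 28 583 mm⁴.
Bottom flange (beyond web): 125 × 14, A = 1 750 mm², y = 7 mm, Ī = 28 583 mm⁴.
By symmetry the centroid is at mid-height, ȳ = 75 mm.
Transfer each piece to the horizontal axis through the centroid using Ī + A·d² with d = y − 75:
  web: d = 0 mm → contributes +2 812 500 mm⁴
  top flange (beyond web): d = 68 mm → contributes +8 120 583 mm⁴
  bottom flange (beyond web): d = -68 mm → contributes +8 120 583 mm⁴
Total I = 19 053 667 mm⁴.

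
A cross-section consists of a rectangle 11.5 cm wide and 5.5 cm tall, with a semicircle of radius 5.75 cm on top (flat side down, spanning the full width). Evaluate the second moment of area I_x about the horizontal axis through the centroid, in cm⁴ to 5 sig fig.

Decompose the section into non-overlapping parts with the origin at the bottom-left of its bounding rectangle.
Rectangular body: 11.5 × 5.5, A = 63.25 cm², y = 2.75 cm, Ī = 159.4427 cm⁴.
Semicircular cap: semicircle r = 5.75, A = 51.93445 cm², y = 7.940376 cm, Ī = 119.9785 cm⁴.
Centroid: ȳ = ΣA·y / ΣA = 5.090241 cm.
Transfer each piece to the horizontal axis through the centroid using Ī + A·d² with d = y − 5.090241:
  rectangular body: d = -2.340241 cm → contributes +505.8456 cm⁴
  semicircular cap: d = 2.850135 cm → contributes +541.8561 cm⁴
Total I = 1047.702 cm⁴.

I_x ≈ 1047.7 cm⁴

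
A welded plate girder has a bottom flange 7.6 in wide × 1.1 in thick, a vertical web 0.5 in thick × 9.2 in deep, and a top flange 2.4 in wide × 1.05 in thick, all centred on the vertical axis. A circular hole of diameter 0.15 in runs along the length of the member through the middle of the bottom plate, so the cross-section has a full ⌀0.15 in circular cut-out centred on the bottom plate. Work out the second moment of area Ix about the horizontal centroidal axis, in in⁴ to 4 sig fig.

Ix ≈ 262.6 in⁴

Break the section into simple shapes (no overlaps), measuring from the bottom-left corner of the bounding box.
Bottom plate: 7.6 × 1.1, A = 8.36 in², y = 0.55 in, Ī = 0.842967 in⁴.
Web plate: 0.5 × 9.2, A = 4.6 in², y = 5.7 in, Ī = 32.4453 in⁴.
Top plate: 2.4 × 1.05, A = 2.52 in², y = 10.825 in, Ī = 0.231525 in⁴.
Hole (subtracted): ⌀0.15, A = 0.0176715 in², y = 0.55 in, Ī = 0.0000248505 in⁴.
Centroid: ȳ = ΣA·y / ΣA = 3.7567 in.
Transfer each piece to the horizontal centroidal axis using Ī + A·d² with d = y − 3.7567:
  bottom plate: d = -3.2067 in → contributes +86.808 in⁴
  web plate: d = 1.9433 in → contributes +49.8169 in⁴
  top plate: d = 7.0683 in → contributes +126.133 in⁴
  hole: d = -3.2067 in → contributes −0.181739 in⁴
Total I = 262.576 in⁴.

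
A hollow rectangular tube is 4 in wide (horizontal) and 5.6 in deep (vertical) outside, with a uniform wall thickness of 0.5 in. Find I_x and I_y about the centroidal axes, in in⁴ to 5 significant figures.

I_x ≈ 34.205 in⁴, I_y ≈ 19.517 in⁴

Decompose the section into non-overlapping parts with the origin at the bottom-left of its bounding rectangle.
Outer rectangle: 4 × 5.6, A = 22.4 in², y = 2.8 in, Ī = 58.53867 in⁴.
Inner void (subtracted): 3 × 4.6, A = 13.8 in², y = 2.8 in, Ī = 24.334 in⁴.
By symmetry the centroid is at mid-height, ȳ = 2.8 in.
All pieces are centred on the centroidal x-axis, so I = ΣĪ (holes subtracted) = 34.20467 in⁴.
Repeating about the centroidal y-axis gives I_y = 19.51667 in⁴.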